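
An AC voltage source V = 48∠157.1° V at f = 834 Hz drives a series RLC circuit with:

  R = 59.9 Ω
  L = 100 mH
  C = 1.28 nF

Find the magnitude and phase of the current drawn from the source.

Step 1 — Angular frequency: ω = 2π·f = 2π·834 = 5240 rad/s.
Step 2 — Component impedances:
  R: Z = R = 59.9 Ω
  L: Z = jωL = j·5240·0.1 = 0 + j524 Ω
  C: Z = 1/(jωC) = -j/(ω·C) = 0 - j1.491e+05 Ω
Step 3 — Series combination: Z_total = R + L + C = 59.9 - j1.486e+05 Ω = 1.486e+05∠-90.0° Ω.
Step 4 — Source phasor: V = 48∠157.1° V = -44.22 + j18.68 V.
Step 5 — Ohm's law: I = V / Z_total = (-44.22 + j18.68) / (59.9 - j1.486e+05) = -0.0001258 - j0.0002976 A.
Step 6 — Convert to polar: |I| = 0.0003231 A, ∠I = -112.9°.

I = 0.0003231∠-112.9° A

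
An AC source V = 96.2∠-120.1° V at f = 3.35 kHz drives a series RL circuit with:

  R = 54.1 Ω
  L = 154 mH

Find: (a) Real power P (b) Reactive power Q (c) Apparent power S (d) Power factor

Step 1 — Angular frequency: ω = 2π·f = 2π·3350 = 2.105e+04 rad/s.
Step 2 — Component impedances:
  R: Z = R = 54.1 Ω
  L: Z = jωL = j·2.105e+04·0.154 = 0 + j3241 Ω
Step 3 — Series combination: Z_total = R + L = 54.1 + j3241 Ω = 3242∠89.0° Ω.
Step 4 — Source phasor: V = 96.2∠-120.1° V = -48.25 - j83.23 V.
Step 5 — Current: I = V / Z = -0.02592 + j0.01445 A = 0.02967∠150.9° A.
Step 6 — Complex power: S = V·I* = 0.04764 + j2.854 VA.
Step 7 — Real power: P = Re(S) = 0.04764 W.
Step 8 — Reactive power: Q = Im(S) = 2.854 VAR.
Step 9 — Apparent power: |S| = 2.855 VA.
Step 10 — Power factor: PF = P/|S| = 0.01669 (lagging).

(a) P = 0.04764 W  (b) Q = 2.854 VAR  (c) S = 2.855 VA  (d) PF = 0.01669 (lagging)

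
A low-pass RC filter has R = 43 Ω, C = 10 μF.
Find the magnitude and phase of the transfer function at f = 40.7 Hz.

Step 1 — Angular frequency: ω = 2π·40.7 = 255.7 rad/s.
Step 2 — Transfer function: H(jω) = 1/(1 + jωRC).
Step 3 — Denominator: 1 + jωRC = 1 + j·255.7·43·1e-05 = 1 + j0.11.
Step 4 — H = 0.9881 - j0.1086.
Step 5 — Magnitude: |H| = 0.994 (-0.1 dB); phase: φ = -6.3°.

|H| = 0.994 (-0.1 dB), φ = -6.3°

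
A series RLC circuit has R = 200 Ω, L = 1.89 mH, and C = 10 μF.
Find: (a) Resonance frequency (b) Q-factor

Step 1 — Resonance condition Im(Z)=0 gives ω₀ = 1/√(LC).
Step 2 — ω₀ = 1/√(0.00189·1e-05) = 7274 rad/s.
Step 3 — f₀ = ω₀/(2π) = 1158 Hz.
Step 4 — Series Q: Q = ω₀L/R = 7274·0.00189/200 = 0.06874.

(a) f₀ = 1158 Hz  (b) Q = 0.06874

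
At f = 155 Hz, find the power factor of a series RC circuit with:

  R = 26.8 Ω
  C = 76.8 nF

Step 1 — Angular frequency: ω = 2π·f = 2π·155 = 973.9 rad/s.
Step 2 — Component impedances:
  R: Z = R = 26.8 Ω
  C: Z = 1/(jωC) = -j/(ω·C) = 0 - j1.337e+04 Ω
Step 3 — Series combination: Z_total = R + C = 26.8 - j1.337e+04 Ω = 1.337e+04∠-89.9° Ω.
Step 4 — Power factor: PF = cos(φ) = Re(Z)/|Z| = 26.8/13369.9 = 0.002005.
Step 5 — Type: Im(Z) = -1.337e+04 ⇒ leading (phase φ = -89.9°).

PF = 0.002005 (leading, φ = -89.9°)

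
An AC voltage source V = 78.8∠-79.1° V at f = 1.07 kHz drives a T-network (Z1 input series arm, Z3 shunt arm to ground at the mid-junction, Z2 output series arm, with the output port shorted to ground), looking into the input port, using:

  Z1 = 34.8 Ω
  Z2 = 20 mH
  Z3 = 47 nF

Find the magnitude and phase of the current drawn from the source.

Step 1 — Angular frequency: ω = 2π·f = 2π·1070 = 6723 rad/s.
Step 2 — Component impedances:
  Z1: Z = R = 34.8 Ω
  Z2: Z = jωL = j·6723·0.02 = 0 + j134.5 Ω
  Z3: Z = 1/(jωC) = -j/(ω·C) = 0 - j3165 Ω
Step 3 — With the output port shorted to ground, the output series arm Z2 runs from the junction to ground; the shunt arm Z3 also runs from the junction to ground. They appear in parallel: Z3 || Z2 = 0 + j140.4 Ω.
Step 4 — Series with input arm Z1: Z_in = Z1 + (Z3 || Z2) = 34.8 + j140.4 Ω = 144.7∠76.1° Ω.
Step 5 — Source phasor: V = 78.8∠-79.1° V = 14.9 - j77.38 V.
Step 6 — Ohm's law: I = V / Z_total = (14.9 - j77.38) / (34.8 + j140.4) = -0.4944 - j0.2286 A.
Step 7 — Convert to polar: |I| = 0.5447 A, ∠I = -155.2°.

I = 0.5447∠-155.2° A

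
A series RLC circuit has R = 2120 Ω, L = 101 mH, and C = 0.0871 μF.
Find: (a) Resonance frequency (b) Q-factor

Step 1 — Resonance condition Im(Z)=0 gives ω₀ = 1/√(LC).
Step 2 — ω₀ = 1/√(0.101·8.71e-08) = 1.066e+04 rad/s.
Step 3 — f₀ = ω₀/(2π) = 1697 Hz.
Step 4 — Series Q: Q = ω₀L/R = 1.066e+04·0.101/2120 = 0.5079.

(a) f₀ = 1697 Hz  (b) Q = 0.5079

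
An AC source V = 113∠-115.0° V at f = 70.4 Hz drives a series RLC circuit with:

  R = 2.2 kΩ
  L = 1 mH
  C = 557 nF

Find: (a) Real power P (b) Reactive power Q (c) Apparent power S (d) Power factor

Step 1 — Angular frequency: ω = 2π·f = 2π·70.4 = 442.3 rad/s.
Step 2 — Component impedances:
  R: Z = R = 2200 Ω
  L: Z = jωL = j·442.3·0.001 = 0 + j0.4423 Ω
  C: Z = 1/(jωC) = -j/(ω·C) = 0 - j4059 Ω
Step 3 — Series combination: Z_total = R + L + C = 2200 - j4058 Ω = 4616∠-61.5° Ω.
Step 4 — Source phasor: V = 113∠-115.0° V = -47.76 - j102.4 V.
Step 5 — Current: I = V / Z = 0.01457 - j0.01967 A = 0.02448∠-53.5° A.
Step 6 — Complex power: S = V·I* = 1.318 - j2.432 VA.
Step 7 — Real power: P = Re(S) = 1.318 W.
Step 8 — Reactive power: Q = Im(S) = -2.432 VAR.
Step 9 — Apparent power: |S| = 2.766 VA.
Step 10 — Power factor: PF = P/|S| = 0.4766 (leading).

(a) P = 1.318 W  (b) Q = -2.432 VAR  (c) S = 2.766 VA  (d) PF = 0.4766 (leading)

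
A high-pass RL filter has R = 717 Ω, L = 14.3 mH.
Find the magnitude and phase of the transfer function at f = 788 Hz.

Step 1 — Angular frequency: ω = 2π·788 = 4951 rad/s.
Step 2 — Transfer function: H(jω) = jωL/(R + jωL).
Step 3 — Numerator jωL = j·70.8; denominator R + jωL = 717 + j70.8.
Step 4 — H = 0.009657 + j0.09779.
Step 5 — Magnitude: |H| = 0.09827 (-20.2 dB); phase: φ = 84.4°.

|H| = 0.09827 (-20.2 dB), φ = 84.4°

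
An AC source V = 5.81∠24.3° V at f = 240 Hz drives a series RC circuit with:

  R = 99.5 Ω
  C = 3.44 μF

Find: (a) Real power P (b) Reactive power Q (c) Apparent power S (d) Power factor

Step 1 — Angular frequency: ω = 2π·f = 2π·240 = 1508 rad/s.
Step 2 — Component impedances:
  R: Z = R = 99.5 Ω
  C: Z = 1/(jωC) = -j/(ω·C) = 0 - j192.8 Ω
Step 3 — Series combination: Z_total = R + C = 99.5 - j192.8 Ω = 216.9∠-62.7° Ω.
Step 4 — Source phasor: V = 5.81∠24.3° V = 5.295 + j2.391 V.
Step 5 — Current: I = V / Z = 0.001402 + j0.02675 A = 0.02678∠87.0° A.
Step 6 — Complex power: S = V·I* = 0.07137 - j0.1383 VA.
Step 7 — Real power: P = Re(S) = 0.07137 W.
Step 8 — Reactive power: Q = Im(S) = -0.1383 VAR.
Step 9 — Apparent power: |S| = 0.1556 VA.
Step 10 — Power factor: PF = P/|S| = 0.4587 (leading).

(a) P = 0.07137 W  (b) Q = -0.1383 VAR  (c) S = 0.1556 VA  (d) PF = 0.4587 (leading)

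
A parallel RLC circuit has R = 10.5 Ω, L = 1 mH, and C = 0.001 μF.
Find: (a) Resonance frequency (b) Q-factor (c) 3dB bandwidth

Step 1 — Resonance: ω₀ = 1/√(LC) = 1/√(0.001·1e-09) = 1e+06 rad/s.
Step 2 — f₀ = ω₀/(2π) = 1.592e+05 Hz.
Step 3 — Parallel Q: Q = R/(ω₀L) = 10.5/(1e+06·0.001) = 0.0105.
Step 4 — Bandwidth: Δω = ω₀/Q = 9.524e+07 rad/s; BW = Δω/(2π) = 1.516e+07 Hz.

(a) f₀ = 1.592e+05 Hz  (b) Q = 0.0105  (c) BW = 1.516e+07 Hz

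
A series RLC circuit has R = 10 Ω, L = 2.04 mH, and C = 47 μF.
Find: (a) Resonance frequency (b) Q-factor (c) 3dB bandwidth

Step 1 — Resonance: ω₀ = 1/√(LC) = 1/√(0.00204·4.7e-05) = 3230 rad/s.
Step 2 — f₀ = ω₀/(2π) = 514 Hz.
Step 3 — Series Q: Q = ω₀L/R = 3230·0.00204/10 = 0.6588.
Step 4 — Bandwidth: Δω = ω₀/Q = 4902 rad/s; BW = Δω/(2π) = 780.2 Hz.

(a) f₀ = 514 Hz  (b) Q = 0.6588  (c) BW = 780.2 Hz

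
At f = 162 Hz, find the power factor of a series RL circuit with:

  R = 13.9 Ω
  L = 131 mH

Step 1 — Angular frequency: ω = 2π·f = 2π·162 = 1018 rad/s.
Step 2 — Component impedances:
  R: Z = R = 13.9 Ω
  L: Z = jωL = j·1018·0.131 = 0 + j133.3 Ω
Step 3 — Series combination: Z_total = R + L = 13.9 + j133.3 Ω = 134.1∠84.0° Ω.
Step 4 — Power factor: PF = cos(φ) = Re(Z)/|Z| = 13.9/134.1 = 0.1037.
Step 5 — Type: Im(Z) = 133.3 ⇒ lagging (phase φ = 84.0°).

PF = 0.1037 (lagging, φ = 84.0°)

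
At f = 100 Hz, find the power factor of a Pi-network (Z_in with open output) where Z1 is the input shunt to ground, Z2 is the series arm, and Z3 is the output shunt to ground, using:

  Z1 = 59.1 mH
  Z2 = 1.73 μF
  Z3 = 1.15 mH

Step 1 — Angular frequency: ω = 2π·f = 2π·100 = 628.3 rad/s.
Step 2 — Component impedances:
  Z1: Z = jωL = j·628.3·0.0591 = 0 + j37.13 Ω
  Z2: Z = 1/(jωC) = -j/(ω·C) = 0 - j920 Ω
  Z3: Z = jωL = j·628.3·0.00115 = 0 + j0.7226 Ω
Step 3 — With open output, the series arm Z2 and the output shunt Z3 appear in series to ground: Z2 + Z3 = 0 - j919.2 Ω.
Step 4 — Parallel with input shunt Z1: Z_in = Z1 || (Z2 + Z3) = 0 + j38.7 Ω = 38.7∠90.0° Ω.
Step 5 — Power factor: PF = cos(φ) = Re(Z)/|Z| = -0/38.7 = -0.
Step 6 — Type: Im(Z) = 38.7 ⇒ lagging (phase φ = 90.0°).

PF = -0 (lagging, φ = 90.0°)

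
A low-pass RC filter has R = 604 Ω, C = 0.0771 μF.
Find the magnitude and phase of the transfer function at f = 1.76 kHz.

Step 1 — Angular frequency: ω = 2π·1760 = 1.106e+04 rad/s.
Step 2 — Transfer function: H(jω) = 1/(1 + jωRC).
Step 3 — Denominator: 1 + jωRC = 1 + j·1.106e+04·604·7.71e-08 = 1 + j0.515.
Step 4 — H = 0.7904 - j0.407.
Step 5 — Magnitude: |H| = 0.889 (-1.0 dB); phase: φ = -27.2°.

|H| = 0.889 (-1.0 dB), φ = -27.2°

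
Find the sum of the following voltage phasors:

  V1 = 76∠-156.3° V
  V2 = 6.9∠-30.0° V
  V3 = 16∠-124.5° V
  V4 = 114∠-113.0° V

Step 1 — Convert each phasor to rectangular form:
  V1 = 76·(cos(-156.3°) + j·sin(-156.3°)) = -69.59 - j30.55 V
  V2 = 6.9·(cos(-30.0°) + j·sin(-30.0°)) = 5.976 - j3.45 V
  V3 = 16·(cos(-124.5°) + j·sin(-124.5°)) = -9.062 - j13.19 V
  V4 = 114·(cos(-113.0°) + j·sin(-113.0°)) = -44.54 - j104.9 V
Step 2 — Sum components: V_total = -117.2 - j152.1 V.
Step 3 — Convert to polar: |V_total| = 192 V, ∠V_total = -127.6°.

V_total = 192∠-127.6° V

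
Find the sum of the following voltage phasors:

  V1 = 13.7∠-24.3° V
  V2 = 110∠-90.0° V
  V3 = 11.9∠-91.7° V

Step 1 — Convert each phasor to rectangular form:
  V1 = 13.7·(cos(-24.3°) + j·sin(-24.3°)) = 12.49 - j5.638 V
  V2 = 110·(cos(-90.0°) + j·sin(-90.0°)) = 0 - j110 V
  V3 = 11.9·(cos(-91.7°) + j·sin(-91.7°)) = -0.353 - j11.89 V
Step 2 — Sum components: V_total = 12.13 - j127.5 V.
Step 3 — Convert to polar: |V_total| = 128.1 V, ∠V_total = -84.6°.

V_total = 128.1∠-84.6° V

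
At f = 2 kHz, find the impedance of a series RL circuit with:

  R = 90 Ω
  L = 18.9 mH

Step 1 — Angular frequency: ω = 2π·f = 2π·2000 = 1.257e+04 rad/s.
Step 2 — Component impedances:
  R: Z = R = 90 Ω
  L: Z = jωL = j·1.257e+04·0.0189 = 0 + j237.5 Ω
Step 3 — Series combination: Z_total = R + L = 90 + j237.5 Ω = 254∠69.2° Ω.

Z = 90 + j237.5 Ω = 254∠69.2° Ω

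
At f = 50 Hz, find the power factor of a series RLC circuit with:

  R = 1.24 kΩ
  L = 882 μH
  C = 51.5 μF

Step 1 — Angular frequency: ω = 2π·f = 2π·50 = 314.2 rad/s.
Step 2 — Component impedances:
  R: Z = R = 1240 Ω
  L: Z = jωL = j·314.2·0.000882 = 0 + j0.2771 Ω
  C: Z = 1/(jωC) = -j/(ω·C) = 0 - j61.81 Ω
Step 3 — Series combination: Z_total = R + L + C = 1240 - j61.53 Ω = 1242∠-2.8° Ω.
Step 4 — Power factor: PF = cos(φ) = Re(Z)/|Z| = 1240/1241.5 = 0.9988.
Step 5 — Type: Im(Z) = -61.53 ⇒ leading (phase φ = -2.8°).

PF = 0.9988 (leading, φ = -2.8°)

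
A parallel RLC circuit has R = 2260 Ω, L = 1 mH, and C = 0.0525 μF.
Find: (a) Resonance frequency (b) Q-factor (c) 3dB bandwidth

Step 1 — Resonance: ω₀ = 1/√(LC) = 1/√(0.001·5.25e-08) = 1.38e+05 rad/s.
Step 2 — f₀ = ω₀/(2π) = 2.197e+04 Hz.
Step 3 — Parallel Q: Q = R/(ω₀L) = 2260/(1.38e+05·0.001) = 16.38.
Step 4 — Bandwidth: Δω = ω₀/Q = 8428 rad/s; BW = Δω/(2π) = 1341 Hz.

(a) f₀ = 2.197e+04 Hz  (b) Q = 16.38  (c) BW = 1341 Hz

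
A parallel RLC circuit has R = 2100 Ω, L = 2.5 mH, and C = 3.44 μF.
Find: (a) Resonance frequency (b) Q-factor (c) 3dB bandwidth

Step 1 — Resonance: ω₀ = 1/√(LC) = 1/√(0.0025·3.44e-06) = 1.078e+04 rad/s.
Step 2 — f₀ = ω₀/(2π) = 1716 Hz.
Step 3 — Parallel Q: Q = R/(ω₀L) = 2100/(1.078e+04·0.0025) = 77.9.
Step 4 — Bandwidth: Δω = ω₀/Q = 138.4 rad/s; BW = Δω/(2π) = 22.03 Hz.

(a) f₀ = 1716 Hz  (b) Q = 77.9  (c) BW = 22.03 Hz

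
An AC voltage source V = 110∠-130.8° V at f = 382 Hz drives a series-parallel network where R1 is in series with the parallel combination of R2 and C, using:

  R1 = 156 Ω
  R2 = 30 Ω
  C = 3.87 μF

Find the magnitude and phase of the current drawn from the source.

Step 1 — Angular frequency: ω = 2π·f = 2π·382 = 2400 rad/s.
Step 2 — Component impedances:
  R1: Z = R = 156 Ω
  R2: Z = R = 30 Ω
  C: Z = 1/(jωC) = -j/(ω·C) = 0 - j107.7 Ω
Step 3 — Parallel branch: R2 || C = 1/(1/R2 + 1/C) = 27.84 - j7.757 Ω.
Step 4 — Series with R1: Z_total = R1 + (R2 || C) = 183.8 - j7.757 Ω = 184∠-2.4° Ω.
Step 5 — Source phasor: V = 110∠-130.8° V = -71.88 - j83.27 V.
Step 6 — Ohm's law: I = V / Z_total = (-71.88 - j83.27) / (183.8 - j7.757) = -0.3712 - j0.4686 A.
Step 7 — Convert to polar: |I| = 0.5978 A, ∠I = -128.4°.

I = 0.5978∠-128.4° A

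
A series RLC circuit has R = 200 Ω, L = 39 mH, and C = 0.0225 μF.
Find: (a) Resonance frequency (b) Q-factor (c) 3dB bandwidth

Step 1 — Resonance: ω₀ = 1/√(LC) = 1/√(0.039·2.25e-08) = 3.376e+04 rad/s.
Step 2 — f₀ = ω₀/(2π) = 5373 Hz.
Step 3 — Series Q: Q = ω₀L/R = 3.376e+04·0.039/200 = 6.583.
Step 4 — Bandwidth: Δω = ω₀/Q = 5128 rad/s; BW = Δω/(2π) = 816.2 Hz.

(a) f₀ = 5373 Hz  (b) Q = 6.583  (c) BW = 816.2 Hz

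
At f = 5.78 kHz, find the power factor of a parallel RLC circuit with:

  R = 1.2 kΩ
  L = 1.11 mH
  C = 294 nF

Step 1 — Angular frequency: ω = 2π·f = 2π·5780 = 3.632e+04 rad/s.
Step 2 — Component impedances:
  R: Z = R = 1200 Ω
  L: Z = jωL = j·3.632e+04·0.00111 = 0 + j40.31 Ω
  C: Z = 1/(jωC) = -j/(ω·C) = 0 - j93.66 Ω
Step 3 — Parallel combination: 1/Z_total = 1/R + 1/L + 1/C; Z_total = 4.16 + j70.53 Ω = 70.65∠86.6° Ω.
Step 4 — Power factor: PF = cos(φ) = Re(Z)/|Z| = 4.16/70.65 = 0.05888.
Step 5 — Type: Im(Z) = 70.53 ⇒ lagging (phase φ = 86.6°).

PF = 0.05888 (lagging, φ = 86.6°)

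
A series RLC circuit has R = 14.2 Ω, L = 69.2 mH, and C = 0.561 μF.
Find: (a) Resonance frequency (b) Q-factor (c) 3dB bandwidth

Step 1 — Resonance condition Im(Z)=0 gives ω₀ = 1/√(LC).
Step 2 — ω₀ = 1/√(0.0692·5.61e-07) = 5075 rad/s.
Step 3 — f₀ = ω₀/(2π) = 807.8 Hz.
Step 4 — Series Q: Q = ω₀L/R = 5075·0.0692/14.2 = 24.73.
Step 5 — 3dB bandwidth: Δω = ω₀/Q = 205.2 rad/s; BW = Δω/(2π) = 32.66 Hz.

(a) f₀ = 807.8 Hz  (b) Q = 24.73  (c) BW = 32.66 Hz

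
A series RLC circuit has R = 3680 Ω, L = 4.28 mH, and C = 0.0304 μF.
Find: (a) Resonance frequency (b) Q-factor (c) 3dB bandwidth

Step 1 — Resonance: ω₀ = 1/√(LC) = 1/√(0.00428·3.04e-08) = 8.767e+04 rad/s.
Step 2 — f₀ = ω₀/(2π) = 1.395e+04 Hz.
Step 3 — Series Q: Q = ω₀L/R = 8.767e+04·0.00428/3680 = 0.102.
Step 4 — Bandwidth: Δω = ω₀/Q = 8.598e+05 rad/s; BW = Δω/(2π) = 1.368e+05 Hz.

(a) f₀ = 1.395e+04 Hz  (b) Q = 0.102  (c) BW = 1.368e+05 Hz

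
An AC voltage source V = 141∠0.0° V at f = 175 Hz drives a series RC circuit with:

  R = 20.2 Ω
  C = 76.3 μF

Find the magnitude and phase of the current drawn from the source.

Step 1 — Angular frequency: ω = 2π·f = 2π·175 = 1100 rad/s.
Step 2 — Component impedances:
  R: Z = R = 20.2 Ω
  C: Z = 1/(jωC) = -j/(ω·C) = 0 - j11.92 Ω
Step 3 — Series combination: Z_total = R + C = 20.2 - j11.92 Ω = 23.45∠-30.5° Ω.
Step 4 — Source phasor: V = 141∠0.0° V = 141 V.
Step 5 — Ohm's law: I = V / Z_total = (141) / (20.2 - j11.92) = 5.177 + j3.055 A.
Step 6 — Convert to polar: |I| = 6.012 A, ∠I = 30.5°.

I = 6.012∠30.5° A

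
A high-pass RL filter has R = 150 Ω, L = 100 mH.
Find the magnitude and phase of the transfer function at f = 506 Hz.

Step 1 — Angular frequency: ω = 2π·506 = 3179 rad/s.
Step 2 — Transfer function: H(jω) = jωL/(R + jωL).
Step 3 — Numerator jωL = j·317.9; denominator R + jωL = 150 + j317.9.
Step 4 — H = 0.8179 + j0.3859.
Step 5 — Magnitude: |H| = 0.9044 (-0.9 dB); phase: φ = 25.3°.

|H| = 0.9044 (-0.9 dB), φ = 25.3°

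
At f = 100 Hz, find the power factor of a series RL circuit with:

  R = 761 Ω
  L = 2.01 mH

Step 1 — Angular frequency: ω = 2π·f = 2π·100 = 628.3 rad/s.
Step 2 — Component impedances:
  R: Z = R = 761 Ω
  L: Z = jωL = j·628.3·0.00201 = 0 + j1.263 Ω
Step 3 — Series combination: Z_total = R + L = 761 + j1.263 Ω = 761∠0.1° Ω.
Step 4 — Power factor: PF = cos(φ) = Re(Z)/|Z| = 761/761 = 1.
Step 5 — Type: Im(Z) = 1.263 ⇒ lagging (phase φ = 0.1°).

PF = 1 (lagging, φ = 0.1°)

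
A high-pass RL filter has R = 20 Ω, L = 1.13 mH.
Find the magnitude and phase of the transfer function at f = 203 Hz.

Step 1 — Angular frequency: ω = 2π·203 = 1275 rad/s.
Step 2 — Transfer function: H(jω) = jωL/(R + jωL).
Step 3 — Numerator jωL = j·1.441; denominator R + jωL = 20 + j1.441.
Step 4 — H = 0.005167 + j0.07169.
Step 5 — Magnitude: |H| = 0.07188 (-22.9 dB); phase: φ = 85.9°.

|H| = 0.07188 (-22.9 dB), φ = 85.9°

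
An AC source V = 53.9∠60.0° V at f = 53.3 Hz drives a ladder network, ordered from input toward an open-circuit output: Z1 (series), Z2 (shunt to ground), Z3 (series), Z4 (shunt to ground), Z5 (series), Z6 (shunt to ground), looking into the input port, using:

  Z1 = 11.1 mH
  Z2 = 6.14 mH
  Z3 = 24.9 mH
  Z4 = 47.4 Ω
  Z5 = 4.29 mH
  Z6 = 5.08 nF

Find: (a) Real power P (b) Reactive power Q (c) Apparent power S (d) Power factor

Step 1 — Angular frequency: ω = 2π·f = 2π·53.3 = 334.9 rad/s.
Step 2 — Component impedances:
  Z1: Z = jωL = j·334.9·0.0111 = 0 + j3.717 Ω
  Z2: Z = jωL = j·334.9·0.00614 = 0 + j2.056 Ω
  Z3: Z = jωL = j·334.9·0.0249 = 0 + j8.339 Ω
  Z4: Z = R = 47.4 Ω
  Z5: Z = jωL = j·334.9·0.00429 = 0 + j1.437 Ω
  Z6: Z = 1/(jωC) = -j/(ω·C) = 0 - j5.878e+05 Ω
Step 3 — Ladder network (open output): work backward from the far end, alternating series and parallel combinations. Z_in = 0.08511 + j5.755 Ω = 5.756∠89.2° Ω.
Step 4 — Source phasor: V = 53.9∠60.0° V = 26.95 + j46.68 V.
Step 5 — Current: I = V / Z = 8.179 - j4.562 A = 9.365∠-29.2° A.
Step 6 — Complex power: S = V·I* = 7.464 + j504.7 VA.
Step 7 — Real power: P = Re(S) = 7.464 W.
Step 8 — Reactive power: Q = Im(S) = 504.7 VAR.
Step 9 — Apparent power: |S| = 504.8 VA.
Step 10 — Power factor: PF = P/|S| = 0.01479 (lagging).

(a) P = 7.464 W  (b) Q = 504.7 VAR  (c) S = 504.8 VA  (d) PF = 0.01479 (lagging)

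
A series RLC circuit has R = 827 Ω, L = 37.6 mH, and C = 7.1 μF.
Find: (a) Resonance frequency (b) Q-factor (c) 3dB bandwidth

Step 1 — Resonance condition Im(Z)=0 gives ω₀ = 1/√(LC).
Step 2 — ω₀ = 1/√(0.0376·7.1e-06) = 1935 rad/s.
Step 3 — f₀ = ω₀/(2π) = 308 Hz.
Step 4 — Series Q: Q = ω₀L/R = 1935·0.0376/827 = 0.088.
Step 5 — 3dB bandwidth: Δω = ω₀/Q = 2.199e+04 rad/s; BW = Δω/(2π) = 3501 Hz.

(a) f₀ = 308 Hz  (b) Q = 0.088  (c) BW = 3501 Hz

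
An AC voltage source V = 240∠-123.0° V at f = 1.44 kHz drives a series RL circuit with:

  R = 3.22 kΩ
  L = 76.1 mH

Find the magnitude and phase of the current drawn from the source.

Step 1 — Angular frequency: ω = 2π·f = 2π·1440 = 9048 rad/s.
Step 2 — Component impedances:
  R: Z = R = 3220 Ω
  L: Z = jωL = j·9048·0.0761 = 0 + j688.5 Ω
Step 3 — Series combination: Z_total = R + L = 3220 + j688.5 Ω = 3293∠12.1° Ω.
Step 4 — Source phasor: V = 240∠-123.0° V = -130.7 - j201.3 V.
Step 5 — Ohm's law: I = V / Z_total = (-130.7 - j201.3) / (3220 + j688.5) = -0.0516 - j0.05148 A.
Step 6 — Convert to polar: |I| = 0.07289 A, ∠I = -135.1°.

I = 0.07289∠-135.1° A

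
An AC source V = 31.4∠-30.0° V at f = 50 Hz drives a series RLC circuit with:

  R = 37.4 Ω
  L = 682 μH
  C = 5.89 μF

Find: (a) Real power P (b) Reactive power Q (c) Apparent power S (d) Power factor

Step 1 — Angular frequency: ω = 2π·f = 2π·50 = 314.2 rad/s.
Step 2 — Component impedances:
  R: Z = R = 37.4 Ω
  L: Z = jωL = j·314.2·0.000682 = 0 + j0.2143 Ω
  C: Z = 1/(jωC) = -j/(ω·C) = 0 - j540.4 Ω
Step 3 — Series combination: Z_total = R + L + C = 37.4 - j540.2 Ω = 541.5∠-86.0° Ω.
Step 4 — Source phasor: V = 31.4∠-30.0° V = 27.19 - j15.7 V.
Step 5 — Current: I = V / Z = 0.03239 + j0.0481 A = 0.05799∠56.0° A.
Step 6 — Complex power: S = V·I* = 0.1258 - j1.816 VA.
Step 7 — Real power: P = Re(S) = 0.1258 W.
Step 8 — Reactive power: Q = Im(S) = -1.816 VAR.
Step 9 — Apparent power: |S| = 1.821 VA.
Step 10 — Power factor: PF = P/|S| = 0.06907 (leading).

(a) P = 0.1258 W  (b) Q = -1.816 VAR  (c) S = 1.821 VA  (d) PF = 0.06907 (leading)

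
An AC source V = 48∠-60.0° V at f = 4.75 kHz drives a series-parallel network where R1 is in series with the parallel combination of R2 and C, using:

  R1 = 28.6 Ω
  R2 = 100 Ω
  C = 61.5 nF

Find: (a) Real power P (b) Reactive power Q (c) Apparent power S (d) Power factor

Step 1 — Angular frequency: ω = 2π·f = 2π·4750 = 2.985e+04 rad/s.
Step 2 — Component impedances:
  R1: Z = R = 28.6 Ω
  R2: Z = R = 100 Ω
  C: Z = 1/(jωC) = -j/(ω·C) = 0 - j544.8 Ω
Step 3 — Parallel branch: R2 || C = 1/(1/R2 + 1/C) = 96.74 - j17.76 Ω.
Step 4 — Series with R1: Z_total = R1 + (R2 || C) = 125.3 - j17.76 Ω = 126.6∠-8.1° Ω.
Step 5 — Source phasor: V = 48∠-60.0° V = 24 - j41.57 V.
Step 6 — Current: I = V / Z = 0.2338 - j0.2985 A = 0.3792∠-51.9° A.
Step 7 — Complex power: S = V·I* = 18.02 - j2.553 VA.
Step 8 — Real power: P = Re(S) = 18.02 W.
Step 9 — Reactive power: Q = Im(S) = -2.553 VAR.
Step 10 — Apparent power: |S| = 18.2 VA.
Step 11 — Power factor: PF = P/|S| = 0.9901 (leading).

(a) P = 18.02 W  (b) Q = -2.553 VAR  (c) S = 18.2 VA  (d) PF = 0.9901 (leading)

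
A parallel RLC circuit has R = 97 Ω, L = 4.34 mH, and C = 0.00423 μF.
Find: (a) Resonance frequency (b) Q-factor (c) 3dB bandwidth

Step 1 — Resonance: ω₀ = 1/√(LC) = 1/√(0.00434·4.23e-09) = 2.334e+05 rad/s.
Step 2 — f₀ = ω₀/(2π) = 3.715e+04 Hz.
Step 3 — Parallel Q: Q = R/(ω₀L) = 97/(2.334e+05·0.00434) = 0.09576.
Step 4 — Bandwidth: Δω = ω₀/Q = 2.437e+06 rad/s; BW = Δω/(2π) = 3.879e+05 Hz.

(a) f₀ = 3.715e+04 Hz  (b) Q = 0.09576  (c) BW = 3.879e+05 Hz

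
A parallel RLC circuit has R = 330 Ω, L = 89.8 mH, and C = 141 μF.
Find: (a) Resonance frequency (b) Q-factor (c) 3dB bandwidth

Step 1 — Resonance: ω₀ = 1/√(LC) = 1/√(0.0898·0.000141) = 281 rad/s.
Step 2 — f₀ = ω₀/(2π) = 44.73 Hz.
Step 3 — Parallel Q: Q = R/(ω₀L) = 330/(281·0.0898) = 13.08.
Step 4 — Bandwidth: Δω = ω₀/Q = 21.49 rad/s; BW = Δω/(2π) = 3.42 Hz.

(a) f₀ = 44.73 Hz  (b) Q = 13.08  (c) BW = 3.42 Hz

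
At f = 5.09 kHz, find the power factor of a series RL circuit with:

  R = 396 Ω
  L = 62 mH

Step 1 — Angular frequency: ω = 2π·f = 2π·5090 = 3.198e+04 rad/s.
Step 2 — Component impedances:
  R: Z = R = 396 Ω
  L: Z = jωL = j·3.198e+04·0.062 = 0 + j1983 Ω
Step 3 — Series combination: Z_total = R + L = 396 + j1983 Ω = 2022∠78.7° Ω.
Step 4 — Power factor: PF = cos(φ) = Re(Z)/|Z| = 396/2022 = 0.1958.
Step 5 — Type: Im(Z) = 1983 ⇒ lagging (phase φ = 78.7°).

PF = 0.1958 (lagging, φ = 78.7°)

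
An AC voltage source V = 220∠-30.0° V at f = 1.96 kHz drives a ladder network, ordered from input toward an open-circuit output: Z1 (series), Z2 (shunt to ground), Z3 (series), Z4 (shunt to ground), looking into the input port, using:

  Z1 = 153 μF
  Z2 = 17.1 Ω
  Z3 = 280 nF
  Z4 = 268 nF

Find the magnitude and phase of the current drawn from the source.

Step 1 — Angular frequency: ω = 2π·f = 2π·1960 = 1.232e+04 rad/s.
Step 2 — Component impedances:
  Z1: Z = 1/(jωC) = -j/(ω·C) = 0 - j0.5307 Ω
  Z2: Z = R = 17.1 Ω
  Z3: Z = 1/(jωC) = -j/(ω·C) = 0 - j290 Ω
  Z4: Z = 1/(jωC) = -j/(ω·C) = 0 - j303 Ω
Step 3 — Ladder network (open output): work backward from the far end, alternating series and parallel combinations. Z_in = 17.09 - j1.023 Ω = 17.12∠-3.4° Ω.
Step 4 — Source phasor: V = 220∠-30.0° V = 190.5 - j110 V.
Step 5 — Ohm's law: I = V / Z_total = (190.5 - j110) / (17.09 - j1.023) = 11.5 - j5.75 A.
Step 6 — Convert to polar: |I| = 12.85 A, ∠I = -26.6°.

I = 12.85∠-26.6° A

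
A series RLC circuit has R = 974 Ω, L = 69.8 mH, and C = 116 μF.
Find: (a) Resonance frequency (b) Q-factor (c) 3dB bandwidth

Step 1 — Resonance condition Im(Z)=0 gives ω₀ = 1/√(LC).
Step 2 — ω₀ = 1/√(0.0698·0.000116) = 351.4 rad/s.
Step 3 — f₀ = ω₀/(2π) = 55.93 Hz.
Step 4 — Series Q: Q = ω₀L/R = 351.4·0.0698/974 = 0.02518.
Step 5 — 3dB bandwidth: Δω = ω₀/Q = 1.395e+04 rad/s; BW = Δω/(2π) = 2221 Hz.

(a) f₀ = 55.93 Hz  (b) Q = 0.02518  (c) BW = 2221 Hz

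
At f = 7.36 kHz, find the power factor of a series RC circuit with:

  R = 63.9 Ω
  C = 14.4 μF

Step 1 — Angular frequency: ω = 2π·f = 2π·7360 = 4.624e+04 rad/s.
Step 2 — Component impedances:
  R: Z = R = 63.9 Ω
  C: Z = 1/(jωC) = -j/(ω·C) = 0 - j1.502 Ω
Step 3 — Series combination: Z_total = R + C = 63.9 - j1.502 Ω = 63.92∠-1.3° Ω.
Step 4 — Power factor: PF = cos(φ) = Re(Z)/|Z| = 63.9/63.92 = 0.9997.
Step 5 — Type: Im(Z) = -1.502 ⇒ leading (phase φ = -1.3°).

PF = 0.9997 (leading, φ = -1.3°)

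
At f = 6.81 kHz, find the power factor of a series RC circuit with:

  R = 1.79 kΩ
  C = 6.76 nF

Step 1 — Angular frequency: ω = 2π·f = 2π·6810 = 4.279e+04 rad/s.
Step 2 — Component impedances:
  R: Z = R = 1790 Ω
  C: Z = 1/(jωC) = -j/(ω·C) = 0 - j3457 Ω
Step 3 — Series combination: Z_total = R + C = 1790 - j3457 Ω = 3893∠-62.6° Ω.
Step 4 — Power factor: PF = cos(φ) = Re(Z)/|Z| = 1790/3893 = 0.4598.
Step 5 — Type: Im(Z) = -3457 ⇒ leading (phase φ = -62.6°).

PF = 0.4598 (leading, φ = -62.6°)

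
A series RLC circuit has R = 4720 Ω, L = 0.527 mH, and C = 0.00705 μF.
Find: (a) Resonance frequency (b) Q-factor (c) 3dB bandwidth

Step 1 — Resonance: ω₀ = 1/√(LC) = 1/√(0.000527·7.05e-09) = 5.188e+05 rad/s.
Step 2 — f₀ = ω₀/(2π) = 8.257e+04 Hz.
Step 3 — Series Q: Q = ω₀L/R = 5.188e+05·0.000527/4720 = 0.05793.
Step 4 — Bandwidth: Δω = ω₀/Q = 8.956e+06 rad/s; BW = Δω/(2π) = 1.425e+06 Hz.

(a) f₀ = 8.257e+04 Hz  (b) Q = 0.05793  (c) BW = 1.425e+06 Hz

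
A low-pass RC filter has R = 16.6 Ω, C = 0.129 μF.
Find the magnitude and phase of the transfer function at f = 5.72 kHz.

Step 1 — Angular frequency: ω = 2π·5720 = 3.594e+04 rad/s.
Step 2 — Transfer function: H(jω) = 1/(1 + jωRC).
Step 3 — Denominator: 1 + jωRC = 1 + j·3.594e+04·16.6·1.29e-07 = 1 + j0.07696.
Step 4 — H = 0.9941 - j0.07651.
Step 5 — Magnitude: |H| = 0.9971 (-0.0 dB); phase: φ = -4.4°.

|H| = 0.9971 (-0.0 dB), φ = -4.4°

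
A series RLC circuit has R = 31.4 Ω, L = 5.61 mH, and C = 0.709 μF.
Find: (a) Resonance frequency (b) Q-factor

Step 1 — Resonance condition Im(Z)=0 gives ω₀ = 1/√(LC).
Step 2 — ω₀ = 1/√(0.00561·7.09e-07) = 1.586e+04 rad/s.
Step 3 — f₀ = ω₀/(2π) = 2524 Hz.
Step 4 — Series Q: Q = ω₀L/R = 1.586e+04·0.00561/31.4 = 2.833.

(a) f₀ = 2524 Hz  (b) Q = 2.833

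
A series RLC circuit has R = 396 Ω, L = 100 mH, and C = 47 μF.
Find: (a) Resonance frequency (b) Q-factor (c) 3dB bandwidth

Step 1 — Resonance: ω₀ = 1/√(LC) = 1/√(0.1·4.7e-05) = 461.3 rad/s.
Step 2 — f₀ = ω₀/(2π) = 73.41 Hz.
Step 3 — Series Q: Q = ω₀L/R = 461.3·0.1/396 = 0.1165.
Step 4 — Bandwidth: Δω = ω₀/Q = 3960 rad/s; BW = Δω/(2π) = 630.3 Hz.

(a) f₀ = 73.41 Hz  (b) Q = 0.1165  (c) BW = 630.3 Hz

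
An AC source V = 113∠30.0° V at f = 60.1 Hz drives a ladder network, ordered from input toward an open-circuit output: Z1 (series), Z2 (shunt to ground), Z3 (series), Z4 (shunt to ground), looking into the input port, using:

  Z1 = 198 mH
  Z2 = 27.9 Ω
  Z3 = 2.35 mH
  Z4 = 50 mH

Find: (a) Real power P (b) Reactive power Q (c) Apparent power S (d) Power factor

Step 1 — Angular frequency: ω = 2π·f = 2π·60.1 = 377.6 rad/s.
Step 2 — Component impedances:
  Z1: Z = jωL = j·377.6·0.198 = 0 + j74.77 Ω
  Z2: Z = R = 27.9 Ω
  Z3: Z = jωL = j·377.6·0.00235 = 0 + j0.8874 Ω
  Z4: Z = jωL = j·377.6·0.05 = 0 + j18.88 Ω
Step 3 — Ladder network (open output): work backward from the far end, alternating series and parallel combinations. Z_in = 9.325 + j87.93 Ω = 88.42∠83.9° Ω.
Step 4 — Source phasor: V = 113∠30.0° V = 97.86 + j56.5 V.
Step 5 — Current: I = V / Z = 0.7521 - j1.033 A = 1.278∠-53.9° A.
Step 6 — Complex power: S = V·I* = 15.23 + j143.6 VA.
Step 7 — Real power: P = Re(S) = 15.23 W.
Step 8 — Reactive power: Q = Im(S) = 143.6 VAR.
Step 9 — Apparent power: |S| = 144.4 VA.
Step 10 — Power factor: PF = P/|S| = 0.1055 (lagging).

(a) P = 15.23 W  (b) Q = 143.6 VAR  (c) S = 144.4 VA  (d) PF = 0.1055 (lagging)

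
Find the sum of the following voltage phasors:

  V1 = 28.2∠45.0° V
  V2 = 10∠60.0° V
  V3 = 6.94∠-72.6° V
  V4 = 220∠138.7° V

Step 1 — Convert each phasor to rectangular form:
  V1 = 28.2·(cos(45.0°) + j·sin(45.0°)) = 19.94 + j19.94 V
  V2 = 10·(cos(60.0°) + j·sin(60.0°)) = 5 + j8.66 V
  V3 = 6.94·(cos(-72.6°) + j·sin(-72.6°)) = 2.075 - j6.622 V
  V4 = 220·(cos(138.7°) + j·sin(138.7°)) = -165.3 + j145.2 V
Step 2 — Sum components: V_total = -138.3 + j167.2 V.
Step 3 — Convert to polar: |V_total| = 216.9 V, ∠V_total = 129.6°.

V_total = 216.9∠129.6° V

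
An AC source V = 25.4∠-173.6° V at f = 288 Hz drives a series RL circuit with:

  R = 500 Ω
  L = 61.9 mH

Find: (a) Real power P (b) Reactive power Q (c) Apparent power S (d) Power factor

Step 1 — Angular frequency: ω = 2π·f = 2π·288 = 1810 rad/s.
Step 2 — Component impedances:
  R: Z = R = 500 Ω
  L: Z = jωL = j·1810·0.0619 = 0 + j112 Ω
Step 3 — Series combination: Z_total = R + L = 500 + j112 Ω = 512.4∠12.6° Ω.
Step 4 — Source phasor: V = 25.4∠-173.6° V = -25.24 - j2.831 V.
Step 5 — Current: I = V / Z = -0.04928 + j0.005377 A = 0.04957∠173.8° A.
Step 6 — Complex power: S = V·I* = 1.229 + j0.2752 VA.
Step 7 — Real power: P = Re(S) = 1.229 W.
Step 8 — Reactive power: Q = Im(S) = 0.2752 VAR.
Step 9 — Apparent power: |S| = 1.259 VA.
Step 10 — Power factor: PF = P/|S| = 0.9758 (lagging).

(a) P = 1.229 W  (b) Q = 0.2752 VAR  (c) S = 1.259 VA  (d) PF = 0.9758 (lagging)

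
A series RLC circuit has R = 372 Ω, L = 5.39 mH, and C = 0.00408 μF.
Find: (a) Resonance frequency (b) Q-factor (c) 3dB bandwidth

Step 1 — Resonance: ω₀ = 1/√(LC) = 1/√(0.00539·4.08e-09) = 2.132e+05 rad/s.
Step 2 — f₀ = ω₀/(2π) = 3.394e+04 Hz.
Step 3 — Series Q: Q = ω₀L/R = 2.132e+05·0.00539/372 = 3.09.
Step 4 — Bandwidth: Δω = ω₀/Q = 6.902e+04 rad/s; BW = Δω/(2π) = 1.098e+04 Hz.

(a) f₀ = 3.394e+04 Hz  (b) Q = 3.09  (c) BW = 1.098e+04 Hz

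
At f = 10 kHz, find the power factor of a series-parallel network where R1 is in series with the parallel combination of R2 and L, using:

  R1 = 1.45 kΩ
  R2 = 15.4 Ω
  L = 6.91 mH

Step 1 — Angular frequency: ω = 2π·f = 2π·1e+04 = 6.283e+04 rad/s.
Step 2 — Component impedances:
  R1: Z = R = 1450 Ω
  R2: Z = R = 15.4 Ω
  L: Z = jωL = j·6.283e+04·0.00691 = 0 + j434.2 Ω
Step 3 — Parallel branch: R2 || L = 1/(1/R2 + 1/L) = 15.38 + j0.5456 Ω.
Step 4 — Series with R1: Z_total = R1 + (R2 || L) = 1465 + j0.5456 Ω = 1465∠0.0° Ω.
Step 5 — Power factor: PF = cos(φ) = Re(Z)/|Z| = 1465/1465 = 1.
Step 6 — Type: Im(Z) = 0.5456 ⇒ lagging (phase φ = 0.0°).

PF = 1 (lagging, φ = 0.0°)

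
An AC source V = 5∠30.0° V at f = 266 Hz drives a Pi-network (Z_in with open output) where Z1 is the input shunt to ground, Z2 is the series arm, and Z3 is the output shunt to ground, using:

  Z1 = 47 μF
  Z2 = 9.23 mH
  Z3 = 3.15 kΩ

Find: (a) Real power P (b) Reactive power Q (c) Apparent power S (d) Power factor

Step 1 — Angular frequency: ω = 2π·f = 2π·266 = 1671 rad/s.
Step 2 — Component impedances:
  Z1: Z = 1/(jωC) = -j/(ω·C) = 0 - j12.73 Ω
  Z2: Z = jωL = j·1671·0.00923 = 0 + j15.43 Ω
  Z3: Z = R = 3150 Ω
Step 3 — With open output, the series arm Z2 and the output shunt Z3 appear in series to ground: Z2 + Z3 = 3150 + j15.43 Ω.
Step 4 — Parallel with input shunt Z1: Z_in = Z1 || (Z2 + Z3) = 0.05145 - j12.73 Ω = 12.73∠-89.8° Ω.
Step 5 — Source phasor: V = 5∠30.0° V = 4.33 + j2.5 V.
Step 6 — Current: I = V / Z = -0.195 + j0.3409 A = 0.3928∠119.8° A.
Step 7 — Complex power: S = V·I* = 0.007936 - j1.964 VA.
Step 8 — Real power: P = Re(S) = 0.007936 W.
Step 9 — Reactive power: Q = Im(S) = -1.964 VAR.
Step 10 — Apparent power: |S| = 1.964 VA.
Step 11 — Power factor: PF = P/|S| = 0.004041 (leading).

(a) P = 0.007936 W  (b) Q = -1.964 VAR  (c) S = 1.964 VA  (d) PF = 0.004041 (leading)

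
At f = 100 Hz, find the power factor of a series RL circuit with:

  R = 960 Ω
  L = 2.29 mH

Step 1 — Angular frequency: ω = 2π·f = 2π·100 = 628.3 rad/s.
Step 2 — Component impedances:
  R: Z = R = 960 Ω
  L: Z = jωL = j·628.3·0.00229 = 0 + j1.439 Ω
Step 3 — Series combination: Z_total = R + L = 960 + j1.439 Ω = 960∠0.1° Ω.
Step 4 — Power factor: PF = cos(φ) = Re(Z)/|Z| = 960/960 = 1.
Step 5 — Type: Im(Z) = 1.439 ⇒ lagging (phase φ = 0.1°).

PF = 1 (lagging, φ = 0.1°)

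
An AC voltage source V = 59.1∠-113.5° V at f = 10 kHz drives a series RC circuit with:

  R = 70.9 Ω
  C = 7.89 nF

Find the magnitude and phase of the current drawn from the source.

Step 1 — Angular frequency: ω = 2π·f = 2π·1e+04 = 6.283e+04 rad/s.
Step 2 — Component impedances:
  R: Z = R = 70.9 Ω
  C: Z = 1/(jωC) = -j/(ω·C) = 0 - j2017 Ω
Step 3 — Series combination: Z_total = R + C = 70.9 - j2017 Ω = 2018∠-88.0° Ω.
Step 4 — Source phasor: V = 59.1∠-113.5° V = -23.57 - j54.2 V.
Step 5 — Ohm's law: I = V / Z_total = (-23.57 - j54.2) / (70.9 - j2017) = 0.02643 - j0.01261 A.
Step 6 — Convert to polar: |I| = 0.02928 A, ∠I = -25.5°.

I = 0.02928∠-25.5° A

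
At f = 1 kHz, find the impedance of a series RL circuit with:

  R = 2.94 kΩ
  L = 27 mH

Step 1 — Angular frequency: ω = 2π·f = 2π·1000 = 6283 rad/s.
Step 2 — Component impedances:
  R: Z = R = 2940 Ω
  L: Z = jωL = j·6283·0.027 = 0 + j169.6 Ω
Step 3 — Series combination: Z_total = R + L = 2940 + j169.6 Ω = 2945∠3.3° Ω.

Z = 2940 + j169.6 Ω = 2945∠3.3° Ω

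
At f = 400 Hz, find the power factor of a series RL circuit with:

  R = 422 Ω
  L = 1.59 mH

Step 1 — Angular frequency: ω = 2π·f = 2π·400 = 2513 rad/s.
Step 2 — Component impedances:
  R: Z = R = 422 Ω
  L: Z = jωL = j·2513·0.00159 = 0 + j3.996 Ω
Step 3 — Series combination: Z_total = R + L = 422 + j3.996 Ω = 422∠0.5° Ω.
Step 4 — Power factor: PF = cos(φ) = Re(Z)/|Z| = 422/422 = 1.
Step 5 — Type: Im(Z) = 3.996 ⇒ lagging (phase φ = 0.5°).

PF = 1 (lagging, φ = 0.5°)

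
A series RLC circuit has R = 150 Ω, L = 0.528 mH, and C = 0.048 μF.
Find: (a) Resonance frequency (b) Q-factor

Step 1 — Resonance condition Im(Z)=0 gives ω₀ = 1/√(LC).
Step 2 — ω₀ = 1/√(0.000528·4.8e-08) = 1.986e+05 rad/s.
Step 3 — f₀ = ω₀/(2π) = 3.161e+04 Hz.
Step 4 — Series Q: Q = ω₀L/R = 1.986e+05·0.000528/150 = 0.6992.

(a) f₀ = 3.161e+04 Hz  (b) Q = 0.6992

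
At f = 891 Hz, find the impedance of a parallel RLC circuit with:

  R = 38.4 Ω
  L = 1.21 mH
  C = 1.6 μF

Step 1 — Angular frequency: ω = 2π·f = 2π·891 = 5598 rad/s.
Step 2 — Component impedances:
  R: Z = R = 38.4 Ω
  L: Z = jωL = j·5598·0.00121 = 0 + j6.774 Ω
  C: Z = 1/(jωC) = -j/(ω·C) = 0 - j111.6 Ω
Step 3 — Parallel combination: 1/Z_total = 1/R + 1/L + 1/C; Z_total = 1.308 + j6.966 Ω = 7.088∠79.4° Ω.

Z = 1.308 + j6.966 Ω = 7.088∠79.4° Ω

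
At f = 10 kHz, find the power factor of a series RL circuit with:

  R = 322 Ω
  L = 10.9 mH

Step 1 — Angular frequency: ω = 2π·f = 2π·1e+04 = 6.283e+04 rad/s.
Step 2 — Component impedances:
  R: Z = R = 322 Ω
  L: Z = jωL = j·6.283e+04·0.0109 = 0 + j684.9 Ω
Step 3 — Series combination: Z_total = R + L = 322 + j684.9 Ω = 756.8∠64.8° Ω.
Step 4 — Power factor: PF = cos(φ) = Re(Z)/|Z| = 322/756.8 = 0.4255.
Step 5 — Type: Im(Z) = 684.9 ⇒ lagging (phase φ = 64.8°).

PF = 0.4255 (lagging, φ = 64.8°)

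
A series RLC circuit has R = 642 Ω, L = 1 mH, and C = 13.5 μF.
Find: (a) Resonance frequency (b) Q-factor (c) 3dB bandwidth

Step 1 — Resonance condition Im(Z)=0 gives ω₀ = 1/√(LC).
Step 2 — ω₀ = 1/√(0.001·1.35e-05) = 8607 rad/s.
Step 3 — f₀ = ω₀/(2π) = 1370 Hz.
Step 4 — Series Q: Q = ω₀L/R = 8607·0.001/642 = 0.01341.
Step 5 — 3dB bandwidth: Δω = ω₀/Q = 6.42e+05 rad/s; BW = Δω/(2π) = 1.022e+05 Hz.

(a) f₀ = 1370 Hz  (b) Q = 0.01341  (c) BW = 1.022e+05 Hz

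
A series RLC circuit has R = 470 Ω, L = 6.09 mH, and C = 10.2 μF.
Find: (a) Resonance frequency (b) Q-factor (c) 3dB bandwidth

Step 1 — Resonance: ω₀ = 1/√(LC) = 1/√(0.00609·1.02e-05) = 4012 rad/s.
Step 2 — f₀ = ω₀/(2π) = 638.6 Hz.
Step 3 — Series Q: Q = ω₀L/R = 4012·0.00609/470 = 0.05199.
Step 4 — Bandwidth: Δω = ω₀/Q = 7.718e+04 rad/s; BW = Δω/(2π) = 1.228e+04 Hz.

(a) f₀ = 638.6 Hz  (b) Q = 0.05199  (c) BW = 1.228e+04 Hz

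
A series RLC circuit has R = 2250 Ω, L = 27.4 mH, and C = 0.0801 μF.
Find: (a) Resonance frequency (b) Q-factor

Step 1 — Resonance condition Im(Z)=0 gives ω₀ = 1/√(LC).
Step 2 — ω₀ = 1/√(0.0274·8.01e-08) = 2.135e+04 rad/s.
Step 3 — f₀ = ω₀/(2π) = 3397 Hz.
Step 4 — Series Q: Q = ω₀L/R = 2.135e+04·0.0274/2250 = 0.2599.

(a) f₀ = 3397 Hz  (b) Q = 0.2599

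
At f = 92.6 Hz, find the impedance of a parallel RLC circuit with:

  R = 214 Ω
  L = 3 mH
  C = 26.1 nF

Step 1 — Angular frequency: ω = 2π·f = 2π·92.6 = 581.8 rad/s.
Step 2 — Component impedances:
  R: Z = R = 214 Ω
  L: Z = jωL = j·581.8·0.003 = 0 + j1.745 Ω
  C: Z = 1/(jωC) = -j/(ω·C) = 0 - j6.585e+04 Ω
Step 3 — Parallel combination: 1/Z_total = 1/R + 1/L + 1/C; Z_total = 0.01424 + j1.745 Ω = 1.745∠89.5° Ω.

Z = 0.01424 + j1.745 Ω = 1.745∠89.5° Ω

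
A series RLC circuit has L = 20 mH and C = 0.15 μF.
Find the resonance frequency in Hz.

Step 1 — Resonance condition Im(Z)=0 gives ω₀ = 1/√(LC).
Step 2 — ω₀ = 1/√(0.02·1.5e-07) = 1.826e+04 rad/s.
Step 3 — f₀ = ω₀/(2π) = 2906 Hz.

f₀ = 2906 Hz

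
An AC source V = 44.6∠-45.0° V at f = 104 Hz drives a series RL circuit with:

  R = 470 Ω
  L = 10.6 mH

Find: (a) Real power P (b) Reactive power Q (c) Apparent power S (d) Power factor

Step 1 — Angular frequency: ω = 2π·f = 2π·104 = 653.5 rad/s.
Step 2 — Component impedances:
  R: Z = R = 470 Ω
  L: Z = jωL = j·653.5·0.0106 = 0 + j6.927 Ω
Step 3 — Series combination: Z_total = R + L = 470 + j6.927 Ω = 470.1∠0.8° Ω.
Step 4 — Source phasor: V = 44.6∠-45.0° V = 31.54 - j31.54 V.
Step 5 — Current: I = V / Z = 0.0661 - j0.06807 A = 0.09488∠-45.8° A.
Step 6 — Complex power: S = V·I* = 4.231 + j0.06236 VA.
Step 7 — Real power: P = Re(S) = 4.231 W.
Step 8 — Reactive power: Q = Im(S) = 0.06236 VAR.
Step 9 — Apparent power: |S| = 4.232 VA.
Step 10 — Power factor: PF = P/|S| = 0.9999 (lagging).

(a) P = 4.231 W  (b) Q = 0.06236 VAR  (c) S = 4.232 VA  (d) PF = 0.9999 (lagging)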